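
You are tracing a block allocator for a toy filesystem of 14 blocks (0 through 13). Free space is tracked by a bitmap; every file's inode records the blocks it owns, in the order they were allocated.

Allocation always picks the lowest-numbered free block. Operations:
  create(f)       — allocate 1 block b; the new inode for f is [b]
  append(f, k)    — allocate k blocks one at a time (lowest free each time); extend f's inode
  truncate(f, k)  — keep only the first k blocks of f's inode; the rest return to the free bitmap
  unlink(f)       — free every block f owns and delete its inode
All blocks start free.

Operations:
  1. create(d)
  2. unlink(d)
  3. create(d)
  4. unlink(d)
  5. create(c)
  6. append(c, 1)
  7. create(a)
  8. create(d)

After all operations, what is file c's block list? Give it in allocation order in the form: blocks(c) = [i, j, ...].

blocks(c) = [0, 1]

[1] create(d) — d=0 (map F.............)
[2] unlink(d) —  (map ..............)
[3] create(d) — d=0 (map F.............)
[4] unlink(d) —  (map ..............)
[5] create(c) — c=0 (map F.............)
[6] append(c, 1) — c=0,1 (map FF............)
[7] create(a) — a=2 c=0,1 (map FFF...........)
[8] create(d) — a=2 c=0,1 d=3 (map FFFF..........)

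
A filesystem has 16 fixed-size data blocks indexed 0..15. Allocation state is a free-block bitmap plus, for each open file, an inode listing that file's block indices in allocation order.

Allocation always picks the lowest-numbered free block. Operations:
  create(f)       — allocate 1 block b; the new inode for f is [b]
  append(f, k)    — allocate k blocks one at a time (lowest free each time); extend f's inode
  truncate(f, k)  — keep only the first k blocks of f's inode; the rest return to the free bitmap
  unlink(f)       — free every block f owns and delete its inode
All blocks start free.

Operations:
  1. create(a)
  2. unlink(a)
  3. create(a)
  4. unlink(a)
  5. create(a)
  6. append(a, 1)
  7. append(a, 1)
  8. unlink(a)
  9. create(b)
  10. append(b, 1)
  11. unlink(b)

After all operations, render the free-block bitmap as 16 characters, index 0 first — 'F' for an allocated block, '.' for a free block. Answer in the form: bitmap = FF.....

after create(a) → a:[0]  free=[F...............]
after unlink(a) →   free=[................]
after create(a) → a:[0]  free=[F...............]
after unlink(a) →   free=[................]
after create(a) → a:[0]  free=[F...............]
after append(a, 1) → a:[0, 1]  free=[FF..............]
after append(a, 1) → a:[0, 1, 2]  free=[FFF.............]
after unlink(a) →   free=[................]
after create(b) → b:[0]  free=[F...............]
after append(b, 1) → b:[0, 1]  free=[FF..............]
after unlink(b) →   free=[................]

bitmap = ................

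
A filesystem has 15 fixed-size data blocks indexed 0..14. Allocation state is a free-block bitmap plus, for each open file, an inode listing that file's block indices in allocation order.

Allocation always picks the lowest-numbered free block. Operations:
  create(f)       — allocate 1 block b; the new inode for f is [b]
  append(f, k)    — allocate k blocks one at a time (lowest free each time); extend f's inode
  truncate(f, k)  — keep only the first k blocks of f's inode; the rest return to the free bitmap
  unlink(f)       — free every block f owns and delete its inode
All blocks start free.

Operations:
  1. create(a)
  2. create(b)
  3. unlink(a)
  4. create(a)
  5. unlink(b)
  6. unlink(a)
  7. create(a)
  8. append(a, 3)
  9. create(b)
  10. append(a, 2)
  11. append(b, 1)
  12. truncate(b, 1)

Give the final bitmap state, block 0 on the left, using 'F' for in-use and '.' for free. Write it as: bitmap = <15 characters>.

bitmap = FFFFFFF........

after create(a) → a:[0]  free=[F..............]
after create(b) → a:[0], b:[1]  free=[FF.............]
after unlink(a) → b:[1]  free=[.F.............]
after create(a) → a:[0], b:[1]  free=[FF.............]
after unlink(b) → a:[0]  free=[F..............]
after unlink(a) →   free=[...............]
after create(a) → a:[0]  free=[F..............]
after append(a, 3) → a:[0, 1, 2, 3]  free=[FFFF...........]
after create(b) → a:[0, 1, 2, 3], b:[4]  free=[FFFFF..........]
after append(a, 2) → a:[0, 1, 2, 3, 5, 6], b:[4]  free=[FFFFFFF........]
after append(b, 1) → a:[0, 1, 2, 3, 5, 6], b:[4, 7]  free=[FFFFFFFF.......]
after truncate(b, 1) → a:[0, 1, 2, 3, 5, 6], b:[4]  free=[FFFFFFF........]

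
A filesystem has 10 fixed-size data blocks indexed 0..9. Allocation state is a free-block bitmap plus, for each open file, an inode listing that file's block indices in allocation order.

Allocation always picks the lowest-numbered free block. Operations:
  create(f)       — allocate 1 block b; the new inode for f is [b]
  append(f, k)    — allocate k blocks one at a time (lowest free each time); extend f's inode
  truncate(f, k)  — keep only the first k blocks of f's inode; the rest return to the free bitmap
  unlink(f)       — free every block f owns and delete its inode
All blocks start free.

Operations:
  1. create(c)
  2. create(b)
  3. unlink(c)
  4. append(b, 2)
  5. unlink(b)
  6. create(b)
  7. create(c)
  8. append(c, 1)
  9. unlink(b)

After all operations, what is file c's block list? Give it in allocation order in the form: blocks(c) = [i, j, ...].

blocks(c) = [1, 2]

create(c): bitmap=F......... | c=[0]
create(b): bitmap=FF........ | b=[1] c=[0]
unlink(c): bitmap=.F........ | b=[1]
append(b, 2): bitmap=FFF....... | b=[1, 0, 2]
unlink(b): bitmap=.......... | 
create(b): bitmap=F......... | b=[0]
create(c): bitmap=FF........ | b=[0] c=[1]
append(c, 1): bitmap=FFF....... | b=[0] c=[1, 2]
unlink(b): bitmap=.FF....... | c=[1, 2]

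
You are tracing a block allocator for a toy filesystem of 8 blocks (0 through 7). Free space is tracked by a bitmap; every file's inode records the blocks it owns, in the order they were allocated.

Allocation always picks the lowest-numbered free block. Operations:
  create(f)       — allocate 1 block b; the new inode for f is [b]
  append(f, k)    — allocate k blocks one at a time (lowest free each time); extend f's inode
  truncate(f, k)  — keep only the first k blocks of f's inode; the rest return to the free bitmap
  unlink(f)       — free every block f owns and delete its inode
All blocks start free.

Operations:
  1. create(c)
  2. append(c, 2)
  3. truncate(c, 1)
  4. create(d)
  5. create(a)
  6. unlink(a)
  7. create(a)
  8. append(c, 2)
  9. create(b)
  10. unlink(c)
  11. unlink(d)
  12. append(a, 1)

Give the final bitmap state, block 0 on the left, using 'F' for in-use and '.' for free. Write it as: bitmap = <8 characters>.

  1. create(c)  ⇒  F.......  {c→[0]}
  2. append(c, 2)  ⇒  FFF.....  {c→[0, 1, 2]}
  3. truncate(c, 1)  ⇒  F.......  {c→[0]}
  4. create(d)  ⇒  FF......  {c→[0]; d→[1]}
  5. create(a)  ⇒  FFF.....  {a→[2]; c→[0]; d→[1]}
  6. unlink(a)  ⇒  FF......  {c→[0]; d→[1]}
  7. create(a)  ⇒  FFF.....  {a→[2]; c→[0]; d→[1]}
  8. append(c, 2)  ⇒  FFFFF...  {a→[2]; c→[0, 3, 4]; d→[1]}
  9. create(b)  ⇒  FFFFFF..  {a→[2]; b→[5]; c→[0, 3, 4]; d→[1]}
  10. unlink(c)  ⇒  .FF..F..  {a→[2]; b→[5]; d→[1]}
  11. unlink(d)  ⇒  ..F..F..  {a→[2]; b→[5]}
  12. append(a, 1)  ⇒  F.F..F..  {a→[2, 0]; b→[5]}

bitmap = F.F..F..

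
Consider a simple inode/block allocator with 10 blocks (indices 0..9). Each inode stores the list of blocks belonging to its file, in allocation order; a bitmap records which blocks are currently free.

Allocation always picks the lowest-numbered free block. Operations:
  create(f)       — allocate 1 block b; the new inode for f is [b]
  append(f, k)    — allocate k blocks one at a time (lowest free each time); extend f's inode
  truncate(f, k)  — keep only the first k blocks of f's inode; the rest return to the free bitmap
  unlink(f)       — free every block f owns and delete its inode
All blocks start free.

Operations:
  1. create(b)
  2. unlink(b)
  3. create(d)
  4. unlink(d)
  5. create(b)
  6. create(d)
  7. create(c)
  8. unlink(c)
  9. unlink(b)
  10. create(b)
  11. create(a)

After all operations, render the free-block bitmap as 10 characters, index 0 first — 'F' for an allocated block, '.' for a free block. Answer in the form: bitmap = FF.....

  1. create(b)  ⇒  F.........  {b→[0]}
  2. unlink(b)  ⇒  ..........  {}
  3. create(d)  ⇒  F.........  {d→[0]}
  4. unlink(d)  ⇒  ..........  {}
  5. create(b)  ⇒  F.........  {b→[0]}
  6. create(d)  ⇒  FF........  {b→[0]; d→[1]}
  7. create(c)  ⇒  FFF.......  {b→[0]; c→[2]; d→[1]}
  8. unlink(c)  ⇒  FF........  {b→[0]; d→[1]}
  9. unlink(b)  ⇒  .F........  {d→[1]}
  10. create(b)  ⇒  FF........  {b→[0]; d→[1]}
  11. create(a)  ⇒  FFF.......  {a→[2]; b→[0]; d→[1]}

bitmap = FFF.......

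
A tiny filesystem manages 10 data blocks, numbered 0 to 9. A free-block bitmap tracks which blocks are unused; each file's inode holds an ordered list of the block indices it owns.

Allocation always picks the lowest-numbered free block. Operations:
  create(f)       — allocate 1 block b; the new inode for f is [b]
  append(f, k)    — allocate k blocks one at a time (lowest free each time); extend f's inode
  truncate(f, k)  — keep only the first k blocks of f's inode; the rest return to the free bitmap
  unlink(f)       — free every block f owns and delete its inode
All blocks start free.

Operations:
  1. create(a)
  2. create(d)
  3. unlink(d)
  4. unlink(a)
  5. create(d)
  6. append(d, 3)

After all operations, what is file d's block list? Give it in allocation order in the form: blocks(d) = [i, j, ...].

blocks(d) = [0, 1, 2, 3]

  1. create(a)  ⇒  F.........  {a→[0]}
  2. create(d)  ⇒  FF........  {a→[0]; d→[1]}
  3. unlink(d)  ⇒  F.........  {a→[0]}
  4. unlink(a)  ⇒  ..........  {}
  5. create(d)  ⇒  F.........  {d→[0]}
  6. append(d, 3)  ⇒  FFFF......  {d→[0, 1, 2, 3]}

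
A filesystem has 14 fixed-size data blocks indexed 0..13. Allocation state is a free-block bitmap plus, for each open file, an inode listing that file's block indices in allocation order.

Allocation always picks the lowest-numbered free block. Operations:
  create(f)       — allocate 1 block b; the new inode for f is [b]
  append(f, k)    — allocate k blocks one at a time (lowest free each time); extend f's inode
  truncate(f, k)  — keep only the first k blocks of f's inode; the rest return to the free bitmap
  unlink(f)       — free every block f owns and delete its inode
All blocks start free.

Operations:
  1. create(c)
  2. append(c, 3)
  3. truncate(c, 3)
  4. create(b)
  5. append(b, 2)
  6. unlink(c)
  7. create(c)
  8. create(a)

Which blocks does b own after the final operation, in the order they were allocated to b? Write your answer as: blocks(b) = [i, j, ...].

create(c): bitmap=F............. | c=[0]
append(c, 3): bitmap=FFFF.......... | c=[0, 1, 2, 3]
truncate(c, 3): bitmap=FFF........... | c=[0, 1, 2]
create(b): bitmap=FFFF.......... | b=[3] c=[0, 1, 2]
append(b, 2): bitmap=FFFFFF........ | b=[3, 4, 5] c=[0, 1, 2]
unlink(c): bitmap=...FFF........ | b=[3, 4, 5]
create(c): bitmap=F..FFF........ | b=[3, 4, 5] c=[0]
create(a): bitmap=FF.FFF........ | a=[1] b=[3, 4, 5] c=[0]

blocks(b) = [3, 4, 5]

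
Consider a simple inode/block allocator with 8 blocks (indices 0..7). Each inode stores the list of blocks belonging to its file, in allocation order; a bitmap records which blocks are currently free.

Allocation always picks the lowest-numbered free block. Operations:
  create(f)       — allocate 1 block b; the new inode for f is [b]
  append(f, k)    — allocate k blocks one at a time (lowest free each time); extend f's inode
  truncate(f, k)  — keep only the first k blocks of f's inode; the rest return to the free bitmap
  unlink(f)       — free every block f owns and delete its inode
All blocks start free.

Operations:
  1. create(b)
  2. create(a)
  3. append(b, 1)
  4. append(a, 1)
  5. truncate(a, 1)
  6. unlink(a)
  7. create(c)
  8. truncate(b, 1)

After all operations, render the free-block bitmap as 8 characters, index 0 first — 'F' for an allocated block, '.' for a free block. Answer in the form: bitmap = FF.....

bitmap = FF......

after create(b) → b:[0]  free=[F.......]
after create(a) → a:[1], b:[0]  free=[FF......]
after append(b, 1) → a:[1], b:[0, 2]  free=[FFF.....]
after append(a, 1) → a:[1, 3], b:[0, 2]  free=[FFFF....]
after truncate(a, 1) → a:[1], b:[0, 2]  free=[FFF.....]
after unlink(a) → b:[0, 2]  free=[F.F.....]
after create(c) → b:[0, 2], c:[1]  free=[FFF.....]
after truncate(b, 1) → b:[0], c:[1]  free=[FF......]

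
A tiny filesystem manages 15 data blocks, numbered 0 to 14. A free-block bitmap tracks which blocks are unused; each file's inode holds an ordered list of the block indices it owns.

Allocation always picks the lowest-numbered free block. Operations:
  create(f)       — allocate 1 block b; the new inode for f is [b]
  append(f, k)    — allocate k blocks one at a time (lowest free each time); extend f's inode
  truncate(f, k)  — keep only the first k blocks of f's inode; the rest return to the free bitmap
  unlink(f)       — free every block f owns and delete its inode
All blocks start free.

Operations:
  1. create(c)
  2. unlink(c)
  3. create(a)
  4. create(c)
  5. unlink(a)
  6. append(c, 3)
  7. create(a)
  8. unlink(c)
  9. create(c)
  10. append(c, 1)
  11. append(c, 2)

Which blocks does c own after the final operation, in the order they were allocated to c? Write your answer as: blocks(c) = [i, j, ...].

[1] create(c) — c=0 (map F..............)
[2] unlink(c) —  (map ...............)
[3] create(a) — a=0 (map F..............)
[4] create(c) — a=0 c=1 (map FF.............)
[5] unlink(a) — c=1 (map .F.............)
[6] append(c, 3) — c=1,0,2,3 (map FFFF...........)
[7] create(a) — a=4 c=1,0,2,3 (map FFFFF..........)
[8] unlink(c) — a=4 (map ....F..........)
[9] create(c) — a=4 c=0 (map F...F..........)
[10] append(c, 1) — a=4 c=0,1 (map FF..F..........)
[11] append(c, 2) — a=4 c=0,1,2,3 (map FFFFF..........)

blocks(c) = [0, 1, 2, 3]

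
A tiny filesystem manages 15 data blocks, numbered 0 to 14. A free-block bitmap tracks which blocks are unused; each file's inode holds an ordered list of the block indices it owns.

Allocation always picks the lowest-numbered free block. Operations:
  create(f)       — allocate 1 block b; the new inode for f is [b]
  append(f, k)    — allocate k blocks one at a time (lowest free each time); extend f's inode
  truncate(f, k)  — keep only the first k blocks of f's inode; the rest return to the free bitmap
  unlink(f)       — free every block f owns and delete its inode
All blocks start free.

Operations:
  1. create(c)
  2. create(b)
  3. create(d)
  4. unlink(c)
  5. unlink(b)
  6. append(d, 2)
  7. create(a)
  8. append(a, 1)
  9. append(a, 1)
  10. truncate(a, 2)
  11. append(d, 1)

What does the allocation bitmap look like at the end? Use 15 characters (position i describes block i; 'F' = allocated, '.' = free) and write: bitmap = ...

  1. create(c)  ⇒  F..............  {c→[0]}
  2. create(b)  ⇒  FF.............  {b→[1]; c→[0]}
  3. create(d)  ⇒  FFF............  {b→[1]; c→[0]; d→[2]}
  4. unlink(c)  ⇒  .FF............  {b→[1]; d→[2]}
  5. unlink(b)  ⇒  ..F............  {d→[2]}
  6. append(d, 2)  ⇒  FFF............  {d→[2, 0, 1]}
  7. create(a)  ⇒  FFFF...........  {a→[3]; d→[2, 0, 1]}
  8. append(a, 1)  ⇒  FFFFF..........  {a→[3, 4]; d→[2, 0, 1]}
  9. append(a, 1)  ⇒  FFFFFF.........  {a→[3, 4, 5]; d→[2, 0, 1]}
  10. truncate(a, 2)  ⇒  FFFFF..........  {a→[3, 4]; d→[2, 0, 1]}
  11. append(d, 1)  ⇒  FFFFFF.........  {a→[3, 4]; d→[2, 0, 1, 5]}

bitmap = FFFFFF.........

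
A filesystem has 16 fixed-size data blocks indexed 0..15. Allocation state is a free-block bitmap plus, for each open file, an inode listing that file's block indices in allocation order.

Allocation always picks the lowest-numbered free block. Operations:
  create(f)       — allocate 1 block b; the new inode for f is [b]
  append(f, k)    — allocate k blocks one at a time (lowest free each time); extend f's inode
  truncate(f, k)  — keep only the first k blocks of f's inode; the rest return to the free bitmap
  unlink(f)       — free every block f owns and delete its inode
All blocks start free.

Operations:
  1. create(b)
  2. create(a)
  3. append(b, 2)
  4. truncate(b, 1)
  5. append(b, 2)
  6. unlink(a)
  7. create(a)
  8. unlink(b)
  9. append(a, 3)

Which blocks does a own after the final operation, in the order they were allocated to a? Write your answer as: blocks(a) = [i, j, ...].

create(b): bitmap=F............... | b=[0]
create(a): bitmap=FF.............. | a=[1] b=[0]
append(b, 2): bitmap=FFFF............ | a=[1] b=[0, 2, 3]
truncate(b, 1): bitmap=FF.............. | a=[1] b=[0]
append(b, 2): bitmap=FFFF............ | a=[1] b=[0, 2, 3]
unlink(a): bitmap=F.FF............ | b=[0, 2, 3]
create(a): bitmap=FFFF............ | a=[1] b=[0, 2, 3]
unlink(b): bitmap=.F.............. | a=[1]
append(a, 3): bitmap=FFFF............ | a=[1, 0, 2, 3]

blocks(a) = [1, 0, 2, 3]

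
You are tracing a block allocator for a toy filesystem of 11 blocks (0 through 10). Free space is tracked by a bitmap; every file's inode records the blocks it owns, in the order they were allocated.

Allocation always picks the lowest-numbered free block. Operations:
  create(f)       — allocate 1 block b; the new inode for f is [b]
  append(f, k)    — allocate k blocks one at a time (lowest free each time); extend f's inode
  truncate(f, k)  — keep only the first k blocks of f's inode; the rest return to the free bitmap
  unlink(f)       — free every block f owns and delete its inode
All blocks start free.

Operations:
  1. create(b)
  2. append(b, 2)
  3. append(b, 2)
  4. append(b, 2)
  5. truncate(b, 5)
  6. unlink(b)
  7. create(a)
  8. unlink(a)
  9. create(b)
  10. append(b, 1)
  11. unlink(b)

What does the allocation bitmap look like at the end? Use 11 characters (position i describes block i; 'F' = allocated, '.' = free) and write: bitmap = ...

  1. create(b)  ⇒  F..........  {b→[0]}
  2. append(b, 2)  ⇒  FFF........  {b→[0, 1, 2]}
  3. append(b, 2)  ⇒  FFFFF......  {b→[0, 1, 2, 3, 4]}
  4. append(b, 2)  ⇒  FFFFFFF....  {b→[0, 1, 2, 3, 4, 5, 6]}
  5. truncate(b, 5)  ⇒  FFFFF......  {b→[0, 1, 2, 3, 4]}
  6. unlink(b)  ⇒  ...........  {}
  7. create(a)  ⇒  F..........  {a→[0]}
  8. unlink(a)  ⇒  ...........  {}
  9. create(b)  ⇒  F..........  {b→[0]}
  10. append(b, 1)  ⇒  FF.........  {b→[0, 1]}
  11. unlink(b)  ⇒  ...........  {}

bitmap = ...........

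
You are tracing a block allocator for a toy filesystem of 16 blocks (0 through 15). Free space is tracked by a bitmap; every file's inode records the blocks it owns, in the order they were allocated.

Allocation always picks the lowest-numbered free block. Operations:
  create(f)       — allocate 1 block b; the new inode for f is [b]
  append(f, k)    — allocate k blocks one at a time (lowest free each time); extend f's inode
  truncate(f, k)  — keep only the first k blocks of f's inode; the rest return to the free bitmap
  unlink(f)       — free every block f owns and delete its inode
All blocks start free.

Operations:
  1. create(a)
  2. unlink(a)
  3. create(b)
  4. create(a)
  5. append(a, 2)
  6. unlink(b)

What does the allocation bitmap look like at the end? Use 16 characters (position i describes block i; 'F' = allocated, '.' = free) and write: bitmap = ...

create(a): bitmap=F............... | a=[0]
unlink(a): bitmap=................ | 
create(b): bitmap=F............... | b=[0]
create(a): bitmap=FF.............. | a=[1] b=[0]
append(a, 2): bitmap=FFFF............ | a=[1, 2, 3] b=[0]
unlink(b): bitmap=.FFF............ | a=[1, 2, 3]

bitmap = .FFF............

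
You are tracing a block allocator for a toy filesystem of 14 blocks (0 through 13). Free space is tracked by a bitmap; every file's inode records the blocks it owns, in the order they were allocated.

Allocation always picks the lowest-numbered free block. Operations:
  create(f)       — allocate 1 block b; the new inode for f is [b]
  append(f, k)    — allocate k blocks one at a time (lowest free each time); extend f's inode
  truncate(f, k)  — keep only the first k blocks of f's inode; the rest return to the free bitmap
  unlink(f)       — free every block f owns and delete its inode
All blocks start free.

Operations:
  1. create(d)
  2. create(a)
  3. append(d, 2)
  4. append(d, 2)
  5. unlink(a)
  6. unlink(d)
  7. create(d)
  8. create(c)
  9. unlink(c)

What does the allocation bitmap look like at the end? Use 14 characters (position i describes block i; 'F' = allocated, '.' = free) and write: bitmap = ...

  1. create(d)  ⇒  F.............  {d→[0]}
  2. create(a)  ⇒  FF............  {a→[1]; d→[0]}
  3. append(d, 2)  ⇒  FFFF..........  {a→[1]; d→[0, 2, 3]}
  4. append(d, 2)  ⇒  FFFFFF........  {a→[1]; d→[0, 2, 3, 4, 5]}
  5. unlink(a)  ⇒  F.FFFF........  {d→[0, 2, 3, 4, 5]}
  6. unlink(d)  ⇒  ..............  {}
  7. create(d)  ⇒  F.............  {d→[0]}
  8. create(c)  ⇒  FF............  {c→[1]; d→[0]}
  9. unlink(c)  ⇒  F.............  {d→[0]}

bitmap = F.............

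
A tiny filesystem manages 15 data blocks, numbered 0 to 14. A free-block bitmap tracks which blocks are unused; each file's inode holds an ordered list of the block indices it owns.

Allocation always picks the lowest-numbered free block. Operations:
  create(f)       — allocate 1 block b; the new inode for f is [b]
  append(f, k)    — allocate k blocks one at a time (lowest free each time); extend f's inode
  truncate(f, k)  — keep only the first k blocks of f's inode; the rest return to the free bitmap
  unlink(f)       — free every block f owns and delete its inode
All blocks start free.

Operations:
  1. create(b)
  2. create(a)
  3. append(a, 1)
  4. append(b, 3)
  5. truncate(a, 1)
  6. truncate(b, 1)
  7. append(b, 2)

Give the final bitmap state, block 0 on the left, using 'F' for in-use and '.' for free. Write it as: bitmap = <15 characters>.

bitmap = FFFF...........

[1] create(b) — b=0 (map F..............)
[2] create(a) — a=1 b=0 (map FF.............)
[3] append(a, 1) — a=1,2 b=0 (map FFF............)
[4] append(b, 3) — a=1,2 b=0,3,4,5 (map FFFFFF.........)
[5] truncate(a, 1) — a=1 b=0,3,4,5 (map FF.FFF.........)
[6] truncate(b, 1) — a=1 b=0 (map FF.............)
[7] append(b, 2) — a=1 b=0,2,3 (map FFFF...........)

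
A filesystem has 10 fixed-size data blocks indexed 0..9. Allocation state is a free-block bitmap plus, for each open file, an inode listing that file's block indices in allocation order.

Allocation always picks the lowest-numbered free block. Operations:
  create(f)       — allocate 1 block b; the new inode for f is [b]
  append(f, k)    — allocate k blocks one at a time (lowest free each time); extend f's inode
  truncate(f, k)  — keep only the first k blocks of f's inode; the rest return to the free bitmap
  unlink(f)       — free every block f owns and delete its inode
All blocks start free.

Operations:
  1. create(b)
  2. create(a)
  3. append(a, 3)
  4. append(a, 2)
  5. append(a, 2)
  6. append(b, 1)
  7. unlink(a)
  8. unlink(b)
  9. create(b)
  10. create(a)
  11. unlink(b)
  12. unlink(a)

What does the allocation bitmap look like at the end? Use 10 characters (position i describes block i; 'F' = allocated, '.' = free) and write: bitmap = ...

bitmap = ..........

[1] create(b) — b=0 (map F.........)
[2] create(a) — a=1 b=0 (map FF........)
[3] append(a, 3) — a=1,2,3,4 b=0 (map FFFFF.....)
[4] append(a, 2) — a=1,2,3,4,5,6 b=0 (map FFFFFFF...)
[5] append(a, 2) — a=1,2,3,4,5,6,7,8 b=0 (map FFFFFFFFF.)
[6] append(b, 1) — a=1,2,3,4,5,6,7,8 b=0,9 (map FFFFFFFFFF)
[7] unlink(a) — b=0,9 (map F........F)
[8] unlink(b) —  (map ..........)
[9] create(b) — b=0 (map F.........)
[10] create(a) — a=1 b=0 (map FF........)
[11] unlink(b) — a=1 (map .F........)
[12] unlink(a) —  (map ..........)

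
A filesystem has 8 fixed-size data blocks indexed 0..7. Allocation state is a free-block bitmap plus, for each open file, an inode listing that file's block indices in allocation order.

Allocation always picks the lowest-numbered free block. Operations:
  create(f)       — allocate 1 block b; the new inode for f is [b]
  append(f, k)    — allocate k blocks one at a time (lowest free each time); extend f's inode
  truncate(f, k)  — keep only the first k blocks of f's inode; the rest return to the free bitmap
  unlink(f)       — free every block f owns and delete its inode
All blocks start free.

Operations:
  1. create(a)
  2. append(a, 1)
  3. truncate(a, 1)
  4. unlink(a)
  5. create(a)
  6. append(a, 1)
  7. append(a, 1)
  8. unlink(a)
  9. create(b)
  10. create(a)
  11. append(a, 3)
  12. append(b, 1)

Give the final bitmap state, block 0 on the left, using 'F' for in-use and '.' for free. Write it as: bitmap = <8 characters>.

after create(a) → a:[0]  free=[F.......]
after append(a, 1) → a:[0, 1]  free=[FF......]
after truncate(a, 1) → a:[0]  free=[F.......]
after unlink(a) →   free=[........]
after create(a) → a:[0]  free=[F.......]
after append(a, 1) → a:[0, 1]  free=[FF......]
after append(a, 1) → a:[0, 1, 2]  free=[FFF.....]
after unlink(a) →   free=[........]
after create(b) → b:[0]  free=[F.......]
after create(a) → a:[1], b:[0]  free=[FF......]
after append(a, 3) → a:[1, 2, 3, 4], b:[0]  free=[FFFFF...]
after append(b, 1) → a:[1, 2, 3, 4], b:[0, 5]  free=[FFFFFF..]

bitmap = FFFFFF..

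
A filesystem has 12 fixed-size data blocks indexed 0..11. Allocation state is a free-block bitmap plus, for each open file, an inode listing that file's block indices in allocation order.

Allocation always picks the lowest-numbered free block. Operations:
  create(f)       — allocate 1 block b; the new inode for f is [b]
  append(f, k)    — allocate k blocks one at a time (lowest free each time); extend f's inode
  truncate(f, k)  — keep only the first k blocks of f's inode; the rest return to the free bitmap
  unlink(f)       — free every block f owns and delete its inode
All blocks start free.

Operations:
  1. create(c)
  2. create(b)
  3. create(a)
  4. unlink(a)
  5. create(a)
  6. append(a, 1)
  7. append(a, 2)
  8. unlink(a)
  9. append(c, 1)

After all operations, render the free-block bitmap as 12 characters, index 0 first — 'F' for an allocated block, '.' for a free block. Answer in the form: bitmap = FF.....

bitmap = FFF.........

create(c): bitmap=F........... | c=[0]
create(b): bitmap=FF.......... | b=[1] c=[0]
create(a): bitmap=FFF......... | a=[2] b=[1] c=[0]
unlink(a): bitmap=FF.......... | b=[1] c=[0]
create(a): bitmap=FFF......... | a=[2] b=[1] c=[0]
append(a, 1): bitmap=FFFF........ | a=[2, 3] b=[1] c=[0]
append(a, 2): bitmap=FFFFFF...... | a=[2, 3, 4, 5] b=[1] c=[0]
unlink(a): bitmap=FF.......... | b=[1] c=[0]
append(c, 1): bitmap=FFF......... | b=[1] c=[0, 2]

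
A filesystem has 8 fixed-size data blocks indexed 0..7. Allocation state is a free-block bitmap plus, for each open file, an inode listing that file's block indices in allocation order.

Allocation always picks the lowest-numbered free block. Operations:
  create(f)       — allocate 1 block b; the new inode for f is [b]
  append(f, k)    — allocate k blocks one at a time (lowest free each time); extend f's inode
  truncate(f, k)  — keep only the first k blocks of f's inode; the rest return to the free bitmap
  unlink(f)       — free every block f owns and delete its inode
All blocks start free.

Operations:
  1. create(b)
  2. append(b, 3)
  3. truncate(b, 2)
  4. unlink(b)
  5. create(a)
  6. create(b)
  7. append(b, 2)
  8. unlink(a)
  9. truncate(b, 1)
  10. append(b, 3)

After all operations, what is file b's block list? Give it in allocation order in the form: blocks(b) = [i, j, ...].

  1. create(b)  ⇒  F.......  {b→[0]}
  2. append(b, 3)  ⇒  FFFF....  {b→[0, 1, 2, 3]}
  3. truncate(b, 2)  ⇒  FF......  {b→[0, 1]}
  4. unlink(b)  ⇒  ........  {}
  5. create(a)  ⇒  F.......  {a→[0]}
  6. create(b)  ⇒  FF......  {a→[0]; b→[1]}
  7. append(b, 2)  ⇒  FFFF....  {a→[0]; b→[1, 2, 3]}
  8. unlink(a)  ⇒  .FFF....  {b→[1, 2, 3]}
  9. truncate(b, 1)  ⇒  .F......  {b→[1]}
  10. append(b, 3)  ⇒  FFFF....  {b→[1, 0, 2, 3]}

blocks(b) = [1, 0, 2, 3]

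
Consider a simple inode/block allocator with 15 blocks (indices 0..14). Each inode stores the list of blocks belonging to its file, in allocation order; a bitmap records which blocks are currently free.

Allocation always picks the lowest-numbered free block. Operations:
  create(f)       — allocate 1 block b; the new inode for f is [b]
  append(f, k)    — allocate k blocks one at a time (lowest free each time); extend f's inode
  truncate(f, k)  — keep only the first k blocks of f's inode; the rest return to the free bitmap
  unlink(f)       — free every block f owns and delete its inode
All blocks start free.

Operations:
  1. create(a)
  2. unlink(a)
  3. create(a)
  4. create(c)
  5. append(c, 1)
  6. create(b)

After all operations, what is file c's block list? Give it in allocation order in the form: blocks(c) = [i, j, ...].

blocks(c) = [1, 2]

[1] create(a) — a=0 (map F..............)
[2] unlink(a) —  (map ...............)
[3] create(a) — a=0 (map F..............)
[4] create(c) — a=0 c=1 (map FF.............)
[5] append(c, 1) — a=0 c=1,2 (map FFF............)
[6] create(b) — a=0 b=3 c=1,2 (map FFFF...........)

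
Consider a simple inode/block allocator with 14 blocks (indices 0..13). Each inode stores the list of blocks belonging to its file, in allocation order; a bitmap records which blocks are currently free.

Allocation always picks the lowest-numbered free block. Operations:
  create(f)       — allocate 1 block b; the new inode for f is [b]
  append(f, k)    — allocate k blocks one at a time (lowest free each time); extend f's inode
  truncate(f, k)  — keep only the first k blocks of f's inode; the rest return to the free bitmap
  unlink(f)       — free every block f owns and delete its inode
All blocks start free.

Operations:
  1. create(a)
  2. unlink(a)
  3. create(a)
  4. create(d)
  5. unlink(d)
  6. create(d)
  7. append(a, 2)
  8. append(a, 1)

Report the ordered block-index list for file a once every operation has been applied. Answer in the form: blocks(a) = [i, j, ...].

  1. create(a)  ⇒  F.............  {a→[0]}
  2. unlink(a)  ⇒  ..............  {}
  3. create(a)  ⇒  F.............  {a→[0]}
  4. create(d)  ⇒  FF............  {a→[0]; d→[1]}
  5. unlink(d)  ⇒  F.............  {a→[0]}
  6. create(d)  ⇒  FF............  {a→[0]; d→[1]}
  7. append(a, 2)  ⇒  FFFF..........  {a→[0, 2, 3]; d→[1]}
  8. append(a, 1)  ⇒  FFFFF.........  {a→[0, 2, 3, 4]; d→[1]}

blocks(a) = [0, 2, 3, 4]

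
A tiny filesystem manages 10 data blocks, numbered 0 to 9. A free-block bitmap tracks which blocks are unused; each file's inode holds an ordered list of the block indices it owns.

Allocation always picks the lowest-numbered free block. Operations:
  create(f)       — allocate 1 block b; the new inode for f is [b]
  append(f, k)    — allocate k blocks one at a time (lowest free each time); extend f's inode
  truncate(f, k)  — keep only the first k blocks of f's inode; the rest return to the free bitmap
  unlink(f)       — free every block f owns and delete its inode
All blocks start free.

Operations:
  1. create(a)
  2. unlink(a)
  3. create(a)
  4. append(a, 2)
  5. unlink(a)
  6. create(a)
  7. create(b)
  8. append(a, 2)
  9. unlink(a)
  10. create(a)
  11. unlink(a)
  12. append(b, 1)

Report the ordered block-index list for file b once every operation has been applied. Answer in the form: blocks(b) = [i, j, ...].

blocks(b) = [1, 0]

create(a): bitmap=F......... | a=[0]
unlink(a): bitmap=.......... | 
create(a): bitmap=F......... | a=[0]
append(a, 2): bitmap=FFF....... | a=[0, 1, 2]
unlink(a): bitmap=.......... | 
create(a): bitmap=F......... | a=[0]
create(b): bitmap=FF........ | a=[0] b=[1]
append(a, 2): bitmap=FFFF...... | a=[0, 2, 3] b=[1]
unlink(a): bitmap=.F........ | b=[1]
create(a): bitmap=FF........ | a=[0] b=[1]
unlink(a): bitmap=.F........ | b=[1]
append(b, 1): bitmap=FF........ | b=[1, 0]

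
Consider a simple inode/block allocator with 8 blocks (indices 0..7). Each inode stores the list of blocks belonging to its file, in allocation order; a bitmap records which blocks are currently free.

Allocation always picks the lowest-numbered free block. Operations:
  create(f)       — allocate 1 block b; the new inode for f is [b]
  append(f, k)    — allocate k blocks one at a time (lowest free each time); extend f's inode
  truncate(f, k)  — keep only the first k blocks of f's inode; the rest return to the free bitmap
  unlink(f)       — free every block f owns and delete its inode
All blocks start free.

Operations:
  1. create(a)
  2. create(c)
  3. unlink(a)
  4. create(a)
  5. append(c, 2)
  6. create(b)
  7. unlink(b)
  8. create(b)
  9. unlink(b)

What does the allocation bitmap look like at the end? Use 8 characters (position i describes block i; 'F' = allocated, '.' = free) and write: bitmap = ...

after create(a) → a:[0]  free=[F.......]
after create(c) → a:[0], c:[1]  free=[FF......]
after unlink(a) → c:[1]  free=[.F......]
after create(a) → a:[0], c:[1]  free=[FF......]
after append(c, 2) → a:[0], c:[1, 2, 3]  free=[FFFF....]
after create(b) → a:[0], b:[4], c:[1, 2, 3]  free=[FFFFF...]
after unlink(b) → a:[0], c:[1, 2, 3]  free=[FFFF....]
after create(b) → a:[0], b:[4], c:[1, 2, 3]  free=[FFFFF...]
after unlink(b) → a:[0], c:[1, 2, 3]  free=[FFFF....]

bitmap = FFFF....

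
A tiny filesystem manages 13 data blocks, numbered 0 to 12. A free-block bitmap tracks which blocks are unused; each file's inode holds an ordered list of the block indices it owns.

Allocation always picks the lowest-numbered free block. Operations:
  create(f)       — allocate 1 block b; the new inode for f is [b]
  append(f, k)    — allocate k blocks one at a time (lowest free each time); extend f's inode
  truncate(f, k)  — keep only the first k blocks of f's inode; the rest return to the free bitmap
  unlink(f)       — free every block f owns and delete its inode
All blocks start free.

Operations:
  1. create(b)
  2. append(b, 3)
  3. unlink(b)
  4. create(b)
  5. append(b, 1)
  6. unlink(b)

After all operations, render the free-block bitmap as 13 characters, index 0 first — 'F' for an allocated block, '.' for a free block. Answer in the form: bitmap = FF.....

after create(b) → b:[0]  free=[F............]
after append(b, 3) → b:[0, 1, 2, 3]  free=[FFFF.........]
after unlink(b) →   free=[.............]
after create(b) → b:[0]  free=[F............]
after append(b, 1) → b:[0, 1]  free=[FF...........]
after unlink(b) →   free=[.............]

bitmap = .............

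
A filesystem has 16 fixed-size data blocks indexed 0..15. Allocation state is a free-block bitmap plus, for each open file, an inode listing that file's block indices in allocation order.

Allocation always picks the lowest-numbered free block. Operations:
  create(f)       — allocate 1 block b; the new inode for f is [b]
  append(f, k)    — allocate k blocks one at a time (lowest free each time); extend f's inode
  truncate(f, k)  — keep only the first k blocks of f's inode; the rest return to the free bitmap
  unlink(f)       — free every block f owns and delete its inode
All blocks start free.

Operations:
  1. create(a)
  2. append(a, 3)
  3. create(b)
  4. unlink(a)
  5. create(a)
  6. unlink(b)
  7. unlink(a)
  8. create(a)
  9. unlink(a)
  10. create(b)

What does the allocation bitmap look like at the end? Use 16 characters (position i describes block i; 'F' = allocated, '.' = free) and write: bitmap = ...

create(a): bitmap=F............... | a=[0]
append(a, 3): bitmap=FFFF............ | a=[0, 1, 2, 3]
create(b): bitmap=FFFFF........... | a=[0, 1, 2, 3] b=[4]
unlink(a): bitmap=....F........... | b=[4]
create(a): bitmap=F...F........... | a=[0] b=[4]
unlink(b): bitmap=F............... | a=[0]
unlink(a): bitmap=................ | 
create(a): bitmap=F............... | a=[0]
unlink(a): bitmap=................ | 
create(b): bitmap=F............... | b=[0]

bitmap = F...............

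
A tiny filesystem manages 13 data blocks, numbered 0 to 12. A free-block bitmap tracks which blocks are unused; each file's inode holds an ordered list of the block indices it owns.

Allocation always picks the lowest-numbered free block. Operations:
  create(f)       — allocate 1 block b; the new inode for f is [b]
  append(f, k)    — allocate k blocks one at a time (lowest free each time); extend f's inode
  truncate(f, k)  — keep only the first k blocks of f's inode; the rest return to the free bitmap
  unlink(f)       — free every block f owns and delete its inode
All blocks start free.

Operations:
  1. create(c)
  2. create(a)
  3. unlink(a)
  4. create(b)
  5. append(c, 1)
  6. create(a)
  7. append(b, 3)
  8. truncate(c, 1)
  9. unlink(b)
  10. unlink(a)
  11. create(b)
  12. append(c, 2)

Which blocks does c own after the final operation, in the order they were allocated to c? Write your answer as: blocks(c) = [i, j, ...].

  1. create(c)  ⇒  F............  {c→[0]}
  2. create(a)  ⇒  FF...........  {a→[1]; c→[0]}
  3. unlink(a)  ⇒  F............  {c→[0]}
  4. create(b)  ⇒  FF...........  {b→[1]; c→[0]}
  5. append(c, 1)  ⇒  FFF..........  {b→[1]; c→[0, 2]}
  6. create(a)  ⇒  FFFF.........  {a→[3]; b→[1]; c→[0, 2]}
  7. append(b, 3)  ⇒  FFFFFFF......  {a→[3]; b→[1, 4, 5, 6]; c→[0, 2]}
  8. truncate(c, 1)  ⇒  FF.FFFF......  {a→[3]; b→[1, 4, 5, 6]; c→[0]}
  9. unlink(b)  ⇒  F..F.........  {a→[3]; c→[0]}
  10. unlink(a)  ⇒  F............  {c→[0]}
  11. create(b)  ⇒  FF...........  {b→[1]; c→[0]}
  12. append(c, 2)  ⇒  FFFF.........  {b→[1]; c→[0, 2, 3]}

blocks(c) = [0, 2, 3]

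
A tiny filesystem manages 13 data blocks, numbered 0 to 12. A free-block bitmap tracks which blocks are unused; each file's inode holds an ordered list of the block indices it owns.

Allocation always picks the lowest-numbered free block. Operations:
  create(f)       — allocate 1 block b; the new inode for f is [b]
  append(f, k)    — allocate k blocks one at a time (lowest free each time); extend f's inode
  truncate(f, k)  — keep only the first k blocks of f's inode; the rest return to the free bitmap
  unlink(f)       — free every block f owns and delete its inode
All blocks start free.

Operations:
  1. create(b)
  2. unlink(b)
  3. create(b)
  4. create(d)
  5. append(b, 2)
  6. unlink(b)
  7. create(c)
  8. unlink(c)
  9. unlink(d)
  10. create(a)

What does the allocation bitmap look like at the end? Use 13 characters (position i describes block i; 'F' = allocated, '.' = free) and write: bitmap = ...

after create(b) → b:[0]  free=[F............]
after unlink(b) →   free=[.............]
after create(b) → b:[0]  free=[F............]
after create(d) → b:[0], d:[1]  free=[FF...........]
after append(b, 2) → b:[0, 2, 3], d:[1]  free=[FFFF.........]
after unlink(b) → d:[1]  free=[.F...........]
after create(c) → c:[0], d:[1]  free=[FF...........]
after unlink(c) → d:[1]  free=[.F...........]
after unlink(d) →   free=[.............]
after create(a) → a:[0]  free=[F............]

bitmap = F............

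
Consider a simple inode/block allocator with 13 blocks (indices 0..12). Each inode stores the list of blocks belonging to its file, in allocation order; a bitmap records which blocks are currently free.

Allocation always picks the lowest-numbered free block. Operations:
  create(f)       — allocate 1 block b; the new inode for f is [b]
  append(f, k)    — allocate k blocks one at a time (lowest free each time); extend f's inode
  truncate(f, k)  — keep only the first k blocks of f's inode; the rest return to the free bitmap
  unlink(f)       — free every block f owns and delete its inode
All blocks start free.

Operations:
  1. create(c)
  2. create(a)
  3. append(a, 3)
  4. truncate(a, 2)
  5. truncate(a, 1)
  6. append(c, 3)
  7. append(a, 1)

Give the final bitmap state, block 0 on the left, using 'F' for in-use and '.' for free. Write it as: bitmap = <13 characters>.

bitmap = FFFFFF.......

  1. create(c)  ⇒  F............  {c→[0]}
  2. create(a)  ⇒  FF...........  {a→[1]; c→[0]}
  3. append(a, 3)  ⇒  FFFFF........  {a→[1, 2, 3, 4]; c→[0]}
  4. truncate(a, 2)  ⇒  FFF..........  {a→[1, 2]; c→[0]}
  5. truncate(a, 1)  ⇒  FF...........  {a→[1]; c→[0]}
  6. append(c, 3)  ⇒  FFFFF........  {a→[1]; c→[0, 2, 3, 4]}
  7. append(a, 1)  ⇒  FFFFFF.......  {a→[1, 5]; c→[0, 2, 3, 4]}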